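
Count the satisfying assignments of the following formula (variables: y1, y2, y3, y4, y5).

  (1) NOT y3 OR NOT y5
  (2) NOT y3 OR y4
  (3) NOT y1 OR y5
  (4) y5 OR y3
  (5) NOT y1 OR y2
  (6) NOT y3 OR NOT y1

There are 2^5 = 32 truth assignments over (y1, y2, y3, y4, y5).
Split on y3. With y3 = true, the clauses containing y3 are satisfied and NOT y3 drops from the rest; 2 of the 2^4 = 16 assignments to the other variables satisfy what remains.
With y3 = false, by the same count on the reduced clause set, 6 assignments work.
Total: 2 + 6 = 8.

8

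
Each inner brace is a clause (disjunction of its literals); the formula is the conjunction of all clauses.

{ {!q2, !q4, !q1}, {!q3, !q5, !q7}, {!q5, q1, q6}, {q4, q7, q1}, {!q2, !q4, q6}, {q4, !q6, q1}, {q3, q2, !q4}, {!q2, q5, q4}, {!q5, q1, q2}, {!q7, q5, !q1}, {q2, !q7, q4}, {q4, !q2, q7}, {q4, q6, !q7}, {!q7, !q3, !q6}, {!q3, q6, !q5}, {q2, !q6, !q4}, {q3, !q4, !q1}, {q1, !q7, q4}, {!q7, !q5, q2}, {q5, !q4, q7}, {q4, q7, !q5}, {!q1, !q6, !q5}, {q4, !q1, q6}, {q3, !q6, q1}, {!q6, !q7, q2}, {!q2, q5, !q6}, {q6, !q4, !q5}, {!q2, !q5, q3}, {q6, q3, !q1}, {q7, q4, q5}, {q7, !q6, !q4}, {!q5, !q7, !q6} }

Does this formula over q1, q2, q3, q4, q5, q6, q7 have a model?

Yes, satisfiable

Branch on q2: set q2 = false.
Branch on q3: set q3 = true.
Branch on q5: set q5 = false.
Branch on q7: set q7 = true.
The clause (!q1) is unit, so q1 = false.
The clause (q4) is unit, so q4 = true.
The clause (!q6) is unit, so q6 = false.
This assignment satisfies each clause.
A satisfying assignment: q1=false,  q2=false,  q3=true,  q4=true,  q5=false,  q6=false,  q7=true.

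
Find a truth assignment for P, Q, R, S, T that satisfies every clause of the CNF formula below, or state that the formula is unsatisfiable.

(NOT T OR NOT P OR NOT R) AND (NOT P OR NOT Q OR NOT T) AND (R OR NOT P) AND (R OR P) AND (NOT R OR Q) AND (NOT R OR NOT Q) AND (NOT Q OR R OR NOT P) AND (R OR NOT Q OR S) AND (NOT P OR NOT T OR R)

UNSATISFIABLE

Try R = true.
Unit clause (Q) forces Q = true.
But (NOT Q) is also a unit clause — contradiction.
Undo R and try R = false.
Unit clause (NOT P) forces P = false.
But (P) is also a unit clause — contradiction.
Both values of R lead to a conflict.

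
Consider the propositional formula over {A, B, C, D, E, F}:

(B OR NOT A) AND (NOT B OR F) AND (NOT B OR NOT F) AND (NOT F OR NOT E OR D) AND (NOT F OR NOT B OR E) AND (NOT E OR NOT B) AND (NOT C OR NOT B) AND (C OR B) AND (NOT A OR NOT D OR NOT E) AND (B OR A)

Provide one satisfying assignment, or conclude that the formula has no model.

Branch on B: set B = true.
Unit clause (F) forces F = true.
That conflicts with the unit clause (NOT F).
Backtrack on B: now try B = false.
Unit clause (NOT A) forces A = false.
That conflicts with the unit clause (A).
Neither B = true nor B = false works.

UNSATISFIABLE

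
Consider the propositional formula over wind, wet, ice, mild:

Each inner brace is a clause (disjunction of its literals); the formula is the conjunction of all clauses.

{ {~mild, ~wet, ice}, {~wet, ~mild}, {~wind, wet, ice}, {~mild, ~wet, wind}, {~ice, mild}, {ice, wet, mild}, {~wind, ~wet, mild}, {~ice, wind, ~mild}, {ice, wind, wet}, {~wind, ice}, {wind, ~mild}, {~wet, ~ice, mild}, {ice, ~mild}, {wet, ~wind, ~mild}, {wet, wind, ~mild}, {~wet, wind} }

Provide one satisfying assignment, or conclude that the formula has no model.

Case wet = 0:
Case wind = 0:
The clause (ice) is unit, so ice = 1.
The clause (mild) is unit, so mild = 1.
Now (~mild) is unsatisfied and unit — conflict.
Undo wind and try wind = 1.
The clause (ice) is unit, so ice = 1.
The clause (mild) is unit, so mild = 1.
Now (~mild) is unsatisfied and unit — conflict.
Either choice for wind ends in contradiction.
Undo wet and try wet = 1.
The clause (~mild) is unit, so mild = 0.
The clause (~ice) is unit, so ice = 0.
The clause (~wind) is unit, so wind = 0.
Now (wind) is unsatisfied and unit — conflict.
Either choice for wet ends in contradiction.

UNSATISFIABLE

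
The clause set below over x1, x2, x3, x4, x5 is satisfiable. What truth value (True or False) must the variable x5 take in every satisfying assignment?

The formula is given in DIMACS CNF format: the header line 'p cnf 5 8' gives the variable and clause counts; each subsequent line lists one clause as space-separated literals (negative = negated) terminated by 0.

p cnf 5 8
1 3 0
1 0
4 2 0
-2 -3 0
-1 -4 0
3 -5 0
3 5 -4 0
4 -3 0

False

Suppose x5 = True.
(x1) alone gives x1 = True.
(¬x4) alone gives x4 = False.
(x2) alone gives x2 = True.
(¬x3) alone gives x3 = False.
Now (x3) is unsatisfied and unit — conflict.
So every satisfying assignment has x5 = False.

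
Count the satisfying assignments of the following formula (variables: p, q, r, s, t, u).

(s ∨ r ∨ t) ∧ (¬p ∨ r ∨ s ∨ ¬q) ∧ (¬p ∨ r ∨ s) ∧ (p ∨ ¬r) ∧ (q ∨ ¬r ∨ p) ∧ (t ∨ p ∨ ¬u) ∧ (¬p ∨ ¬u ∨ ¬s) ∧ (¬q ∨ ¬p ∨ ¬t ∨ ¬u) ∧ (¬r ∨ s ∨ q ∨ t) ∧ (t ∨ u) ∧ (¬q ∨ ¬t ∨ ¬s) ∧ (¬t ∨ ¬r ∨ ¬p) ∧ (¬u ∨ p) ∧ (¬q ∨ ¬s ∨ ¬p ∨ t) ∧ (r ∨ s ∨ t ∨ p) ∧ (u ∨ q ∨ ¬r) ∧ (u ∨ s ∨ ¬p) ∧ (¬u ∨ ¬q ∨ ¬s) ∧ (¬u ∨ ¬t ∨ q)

5

There are 2^6 = 64 truth assignments over (p, q, r, s, t, u).
Split on t. With t = True, the clauses containing t are satisfied and ¬t drops from the rest; 4 of the 2^5 = 32 assignments to the other variables satisfy what remains.
With t = False, by the same count on the reduced clause set, 1 assignment works.
(One model: p=F, q=F, r=F, s=F, t=T, u=F.)
Total: 4 + 1 = 5.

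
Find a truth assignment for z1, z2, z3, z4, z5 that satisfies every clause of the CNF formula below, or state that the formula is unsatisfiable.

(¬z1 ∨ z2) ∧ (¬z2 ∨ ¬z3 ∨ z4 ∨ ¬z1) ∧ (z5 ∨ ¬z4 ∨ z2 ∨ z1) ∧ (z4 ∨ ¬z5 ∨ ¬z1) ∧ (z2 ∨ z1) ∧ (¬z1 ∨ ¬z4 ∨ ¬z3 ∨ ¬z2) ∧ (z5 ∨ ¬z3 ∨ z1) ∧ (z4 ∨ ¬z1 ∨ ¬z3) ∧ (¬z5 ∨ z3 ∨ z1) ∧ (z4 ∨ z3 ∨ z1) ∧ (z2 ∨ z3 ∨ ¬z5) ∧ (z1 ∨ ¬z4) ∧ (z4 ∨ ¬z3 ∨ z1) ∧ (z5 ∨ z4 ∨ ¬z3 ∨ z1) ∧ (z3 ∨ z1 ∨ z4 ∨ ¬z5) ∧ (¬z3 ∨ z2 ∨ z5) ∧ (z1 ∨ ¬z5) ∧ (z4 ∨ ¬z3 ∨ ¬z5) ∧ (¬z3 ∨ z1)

z1: True,  z2: True,  z3: False,  z4: False,  z5: False

Case z1 = True:
Unit clause (z2) forces z2 = True.
Case z3 = False:
Case z4 = False:
Unit clause (¬z5) forces z5 = False.
This assignment satisfies each clause.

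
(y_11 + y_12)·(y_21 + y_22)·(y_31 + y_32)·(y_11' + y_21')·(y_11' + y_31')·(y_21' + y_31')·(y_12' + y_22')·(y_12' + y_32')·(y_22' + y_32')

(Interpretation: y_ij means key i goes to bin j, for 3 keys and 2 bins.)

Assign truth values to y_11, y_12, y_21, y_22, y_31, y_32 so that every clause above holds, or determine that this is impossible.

UNSATISFIABLE

Try y_11 = 1.
(y_21') alone gives y_21 = 0.
(y_22) alone gives y_22 = 1.
(y_31') alone gives y_31 = 0.
(y_32) alone gives y_32 = 1.
Now (y_32') is unsatisfied and unit — conflict.
That branch fails; take y_11 = 0 instead.
(y_12) alone gives y_12 = 1.
(y_22') alone gives y_22 = 0.
(y_21) alone gives y_21 = 1.
(y_31') alone gives y_31 = 0.
(y_32) alone gives y_32 = 1.
Now (y_32') is unsatisfied and unit — conflict.
Neither y_11 = 1 nor y_11 = 0 works.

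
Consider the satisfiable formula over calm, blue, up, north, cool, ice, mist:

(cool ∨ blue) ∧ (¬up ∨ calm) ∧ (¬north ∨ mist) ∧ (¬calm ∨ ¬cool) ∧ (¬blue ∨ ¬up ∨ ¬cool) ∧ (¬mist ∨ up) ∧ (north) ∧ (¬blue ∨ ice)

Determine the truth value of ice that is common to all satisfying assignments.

True

Suppose ice = False.
The clause (north) is unit, so north = True.
The clause (mist) is unit, so mist = True.
The clause (up) is unit, so up = True.
The clause (calm) is unit, so calm = True.
The clause (¬cool) is unit, so cool = False.
The clause (blue) is unit, so blue = True.
That conflicts with the unit clause (¬blue).
So every satisfying assignment has ice = True.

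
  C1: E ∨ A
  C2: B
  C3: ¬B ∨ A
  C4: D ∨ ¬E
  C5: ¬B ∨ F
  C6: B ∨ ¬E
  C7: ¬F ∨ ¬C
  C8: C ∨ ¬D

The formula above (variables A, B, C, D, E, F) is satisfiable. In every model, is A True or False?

True

Suppose A = False.
The clause (E) is unit, so E = True.
The clause (B) is unit, so B = True.
But (¬B) is also a unit clause — contradiction.
So every satisfying assignment has A = True.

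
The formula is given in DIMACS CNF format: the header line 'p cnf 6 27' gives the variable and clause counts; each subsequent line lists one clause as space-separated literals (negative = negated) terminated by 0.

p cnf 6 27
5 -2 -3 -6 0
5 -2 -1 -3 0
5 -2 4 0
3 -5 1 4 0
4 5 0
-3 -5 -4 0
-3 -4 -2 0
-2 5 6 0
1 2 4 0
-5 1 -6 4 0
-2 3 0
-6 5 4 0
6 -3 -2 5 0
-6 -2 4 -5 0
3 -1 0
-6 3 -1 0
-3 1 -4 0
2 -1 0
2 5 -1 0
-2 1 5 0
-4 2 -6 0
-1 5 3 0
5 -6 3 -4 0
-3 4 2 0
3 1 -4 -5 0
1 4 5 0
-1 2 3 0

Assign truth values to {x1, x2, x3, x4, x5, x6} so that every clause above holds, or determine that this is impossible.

x1=False,  x2=False,  x3=False,  x4=True,  x5=False,  x6=False

Try x4 = True.
Try x3 = False.
(¬x2) alone gives x2 = False.
(¬x1) alone gives x1 = False.
(¬x6) alone gives x6 = False.
(¬x5) alone gives x5 = False.
Every clause now holds.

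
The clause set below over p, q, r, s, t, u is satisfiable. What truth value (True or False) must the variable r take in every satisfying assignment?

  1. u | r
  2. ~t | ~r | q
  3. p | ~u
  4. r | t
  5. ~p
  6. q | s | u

Suppose r = 0.
From the singleton clause (u), u = 1.
From the singleton clause (p), p = 1.
That conflicts with the unit clause (~p).
So every satisfying assignment has r = True.

True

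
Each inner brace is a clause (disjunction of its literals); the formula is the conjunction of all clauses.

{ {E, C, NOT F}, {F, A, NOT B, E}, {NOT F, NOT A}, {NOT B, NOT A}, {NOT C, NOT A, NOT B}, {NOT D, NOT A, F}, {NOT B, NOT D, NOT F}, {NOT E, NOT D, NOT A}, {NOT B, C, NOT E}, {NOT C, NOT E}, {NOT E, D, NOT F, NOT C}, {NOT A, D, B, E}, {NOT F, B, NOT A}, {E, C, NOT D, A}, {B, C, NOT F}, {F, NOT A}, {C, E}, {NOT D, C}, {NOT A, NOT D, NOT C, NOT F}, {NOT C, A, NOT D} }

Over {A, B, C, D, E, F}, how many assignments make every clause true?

There are 2^6 = 64 truth assignments over (A, B, C, D, E, F).
Split on F. With F = true, the clauses containing F are satisfied and NOT F drops from the rest; 2 of the 2^5 = 32 assignments to the other variables satisfy what remains.
With F = false, by the same count on the reduced clause set, 2 assignments work.
(One model: A=F, B=F, C=F, D=F, E=T, F=F.)
Total: 2 + 2 = 4.

4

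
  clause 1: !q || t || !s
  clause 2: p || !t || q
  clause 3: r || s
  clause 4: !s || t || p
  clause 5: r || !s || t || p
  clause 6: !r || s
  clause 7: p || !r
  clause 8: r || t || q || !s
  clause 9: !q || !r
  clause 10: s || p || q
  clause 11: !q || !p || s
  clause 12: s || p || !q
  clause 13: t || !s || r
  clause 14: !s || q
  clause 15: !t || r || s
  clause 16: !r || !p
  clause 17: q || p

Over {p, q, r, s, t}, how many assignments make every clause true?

There are 2^5 = 32 truth assignments over (p, q, r, s, t).
Split on s. With s = true, the clauses containing s are satisfied and !s drops from the rest; 2 of the 2^4 = 16 assignments to the other variables satisfy what remains.
With s = false, by the same count on the reduced clause set, 0 assignments work.
(One model: p=F, q=T, r=F, s=T, t=T.)
Total: 2 + 0 = 2.

2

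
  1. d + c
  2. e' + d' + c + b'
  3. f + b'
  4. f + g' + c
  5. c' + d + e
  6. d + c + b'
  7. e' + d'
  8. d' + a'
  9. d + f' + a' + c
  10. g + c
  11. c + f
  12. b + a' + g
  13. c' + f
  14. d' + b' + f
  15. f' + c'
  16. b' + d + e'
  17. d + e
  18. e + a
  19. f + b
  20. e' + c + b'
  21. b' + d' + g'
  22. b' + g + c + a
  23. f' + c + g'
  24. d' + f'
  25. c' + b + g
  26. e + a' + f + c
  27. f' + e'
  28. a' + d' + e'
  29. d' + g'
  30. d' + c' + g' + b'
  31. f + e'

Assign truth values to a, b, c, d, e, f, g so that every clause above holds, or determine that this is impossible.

UNSATISFIABLE

Try d = 1.
The clause (e') is unit, so e = 0.
The clause (a') is unit, so a = 0.
But (a) is also a unit clause — contradiction.
Undo d and try d = 0.
The clause (c) is unit, so c = 1.
The clause (e) is unit, so e = 1.
The clause (f) is unit, so f = 1.
But (f') is also a unit clause — contradiction.
Neither d = 1 nor d = 0 works.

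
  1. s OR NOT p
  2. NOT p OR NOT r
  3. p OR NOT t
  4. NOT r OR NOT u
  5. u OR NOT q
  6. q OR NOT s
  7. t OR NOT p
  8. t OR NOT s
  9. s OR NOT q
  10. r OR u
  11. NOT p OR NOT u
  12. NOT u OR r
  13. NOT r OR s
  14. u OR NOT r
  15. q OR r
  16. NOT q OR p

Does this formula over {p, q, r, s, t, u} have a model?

No

Branch on s: set s = true.
(q) alone gives q = true.
(u) alone gives u = true.
(NOT r) alone gives r = false.
Now (r) is unsatisfied and unit — conflict.
Backtrack on s: now try s = false.
(NOT p) alone gives p = false.
(NOT t) alone gives t = false.
(NOT q) alone gives q = false.
(NOT r) alone gives r = false.
Now (r) is unsatisfied and unit — conflict.
Neither s = true nor s = false works.
No assignment satisfies every clause.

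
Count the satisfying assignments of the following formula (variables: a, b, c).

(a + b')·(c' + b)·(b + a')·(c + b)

2

There are 2^3 = 8 truth assignments over (a, b, c).
Check each against the 4 clauses (columns in the order a, b, c):
  F F F  ✗ fails (c + b)
  F F T  ✗ fails (c' + b)
  F T F  ✗ fails (a + b')
  F T T  ✗ fails (a + b')
  T F F  ✗ fails (b + a')
  T F T  ✗ fails (c' + b)
  T T F  ✓ satisfies all
  T T T  ✓ satisfies all
2 of the 8 rows are models.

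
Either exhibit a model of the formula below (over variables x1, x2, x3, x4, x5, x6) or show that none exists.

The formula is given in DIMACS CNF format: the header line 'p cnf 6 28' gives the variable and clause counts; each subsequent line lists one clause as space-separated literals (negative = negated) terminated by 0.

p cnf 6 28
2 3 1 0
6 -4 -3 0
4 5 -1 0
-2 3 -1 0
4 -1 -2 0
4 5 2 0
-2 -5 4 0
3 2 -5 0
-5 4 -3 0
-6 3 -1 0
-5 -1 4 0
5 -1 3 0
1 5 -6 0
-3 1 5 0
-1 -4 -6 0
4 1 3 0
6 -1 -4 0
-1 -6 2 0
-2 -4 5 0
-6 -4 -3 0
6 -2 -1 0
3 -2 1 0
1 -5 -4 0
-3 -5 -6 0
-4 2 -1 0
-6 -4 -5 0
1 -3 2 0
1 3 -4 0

Try x2 = True.
Try x3 = True.
Try x6 = True.
(¬x4) alone gives x4 = False.
(¬x1) alone gives x1 = False.
(¬x5) alone gives x5 = False.
Now (x5) is unsatisfied and unit — conflict.
Undo x6 and try x6 = False.
(¬x4) alone gives x4 = False.
(¬x1) alone gives x1 = False.
(¬x5) alone gives x5 = False.
Now (x5) is unsatisfied and unit — conflict.
Neither x6 = True nor x6 = False works.
Undo x3 and try x3 = False.
(¬x1) alone gives x1 = False.
Now (x1) is unsatisfied and unit — conflict.
Neither x3 = True nor x3 = False works.
Undo x2 and try x2 = False.
Try x3 = True.
(x1) alone gives x1 = True.
(¬x6) alone gives x6 = False.
(¬x4) alone gives x4 = False.
(x5) alone gives x5 = True.
Now (¬x5) is unsatisfied and unit — conflict.
Undo x3 and try x3 = False.
(x1) alone gives x1 = True.
(¬x5) alone gives x5 = False.
Now (x5) is unsatisfied and unit — conflict.
Neither x3 = True nor x3 = False works.
Neither x2 = True nor x2 = False works.

UNSATISFIABLE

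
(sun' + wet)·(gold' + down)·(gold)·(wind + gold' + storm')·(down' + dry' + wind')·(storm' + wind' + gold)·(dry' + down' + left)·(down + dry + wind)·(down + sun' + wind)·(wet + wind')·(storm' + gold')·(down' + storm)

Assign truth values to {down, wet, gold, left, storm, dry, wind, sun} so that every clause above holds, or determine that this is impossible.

UNSATISFIABLE

From the singleton clause (gold), gold = 1.
From the singleton clause (down), down = 1.
From the singleton clause (storm'), storm = 0.
But (storm) is also a unit clause — contradiction.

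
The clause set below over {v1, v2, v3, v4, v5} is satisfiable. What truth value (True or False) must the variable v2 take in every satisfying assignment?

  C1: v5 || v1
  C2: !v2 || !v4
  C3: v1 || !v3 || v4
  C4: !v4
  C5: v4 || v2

Suppose v2 = false.
(!v4) alone gives v4 = false.
But (v4) is also a unit clause — contradiction.
So every satisfying assignment has v2 = True.

True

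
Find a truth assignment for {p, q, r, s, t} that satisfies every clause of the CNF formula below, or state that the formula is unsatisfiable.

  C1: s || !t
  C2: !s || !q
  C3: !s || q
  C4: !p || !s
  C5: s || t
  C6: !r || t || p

UNSATISFIABLE

Suppose s = true.
(!q) alone gives q = false.
Now (q) is unsatisfied and unit — conflict.
That branch fails; take s = false instead.
(!t) alone gives t = false.
Now (t) is unsatisfied and unit — conflict.
Both values of s lead to a conflict.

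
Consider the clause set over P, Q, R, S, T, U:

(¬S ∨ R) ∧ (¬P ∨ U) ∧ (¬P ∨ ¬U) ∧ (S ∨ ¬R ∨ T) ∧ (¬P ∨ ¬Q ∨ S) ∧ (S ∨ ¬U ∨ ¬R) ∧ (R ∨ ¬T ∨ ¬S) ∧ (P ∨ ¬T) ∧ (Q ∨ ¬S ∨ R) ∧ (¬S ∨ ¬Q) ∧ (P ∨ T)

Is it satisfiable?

No, unsatisfiable

Try S = False.
Try P = False.
Unit clause (¬T) forces T = False.
Now (T) is unsatisfied and unit — conflict.
That branch fails; take P = True instead.
Unit clause (U) forces U = True.
Now (¬U) is unsatisfied and unit — conflict.
Neither P = True nor P = False works.
That branch fails; take S = True instead.
Unit clause (R) forces R = True.
Unit clause (¬Q) forces Q = False.
Try P = False.
Unit clause (¬T) forces T = False.
Now (T) is unsatisfied and unit — conflict.
That branch fails; take P = True instead.
Unit clause (U) forces U = True.
Now (¬U) is unsatisfied and unit — conflict.
Neither P = True nor P = False works.
Neither S = True nor S = False works.
No assignment satisfies every clause.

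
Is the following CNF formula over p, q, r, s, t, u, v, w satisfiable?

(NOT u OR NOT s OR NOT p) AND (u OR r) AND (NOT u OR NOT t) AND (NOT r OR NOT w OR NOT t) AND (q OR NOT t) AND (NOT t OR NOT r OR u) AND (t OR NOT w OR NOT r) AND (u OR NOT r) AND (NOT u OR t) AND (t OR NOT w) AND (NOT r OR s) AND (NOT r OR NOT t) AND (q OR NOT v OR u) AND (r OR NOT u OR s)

No

Suppose u = true.
(NOT t) alone gives t = false.
That conflicts with the unit clause (t).
Backtrack on u: now try u = false.
(r) alone gives r = true.
That conflicts with the unit clause (NOT r).
Both values of u lead to a conflict.
No assignment satisfies every clause.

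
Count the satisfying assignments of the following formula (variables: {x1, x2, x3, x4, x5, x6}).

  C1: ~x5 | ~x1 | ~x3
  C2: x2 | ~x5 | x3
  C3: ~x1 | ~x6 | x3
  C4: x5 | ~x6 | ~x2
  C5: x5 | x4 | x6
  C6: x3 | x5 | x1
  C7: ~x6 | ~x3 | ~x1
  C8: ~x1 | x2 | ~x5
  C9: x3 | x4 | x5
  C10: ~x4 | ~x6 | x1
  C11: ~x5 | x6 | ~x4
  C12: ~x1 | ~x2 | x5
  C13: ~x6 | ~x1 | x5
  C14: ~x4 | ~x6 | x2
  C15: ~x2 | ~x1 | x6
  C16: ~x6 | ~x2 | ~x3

There are 2^6 = 64 truth assignments over (x1, x2, x3, x4, x5, x6).
Split on x5. With x5 = 1, the clauses containing x5 are satisfied and ~x5 drops from the rest; 5 of the 2^5 = 32 assignments to the other variables satisfy what remains.
With x5 = 0, by the same count on the reduced clause set, 5 assignments work.
(One model: x1=F, x2=F, x3=T, x4=F, x5=F, x6=T.)
Total: 5 + 5 = 10.

10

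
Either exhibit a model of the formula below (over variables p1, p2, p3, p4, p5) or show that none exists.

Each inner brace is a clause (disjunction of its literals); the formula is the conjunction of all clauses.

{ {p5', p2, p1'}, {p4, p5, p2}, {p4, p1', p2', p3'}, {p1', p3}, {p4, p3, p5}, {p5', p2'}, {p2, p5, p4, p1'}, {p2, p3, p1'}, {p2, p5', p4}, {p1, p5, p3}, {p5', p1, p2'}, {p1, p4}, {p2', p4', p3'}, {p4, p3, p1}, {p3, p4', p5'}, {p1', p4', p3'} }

p1=0,  p2=0,  p3=1,  p4=1,  p5=1

Try p1 = 0.
(p4) alone gives p4 = 1.
Try p5 = 1.
(p2') alone gives p2 = 0.
(p3) alone gives p3 = 1.
Every clause now holds.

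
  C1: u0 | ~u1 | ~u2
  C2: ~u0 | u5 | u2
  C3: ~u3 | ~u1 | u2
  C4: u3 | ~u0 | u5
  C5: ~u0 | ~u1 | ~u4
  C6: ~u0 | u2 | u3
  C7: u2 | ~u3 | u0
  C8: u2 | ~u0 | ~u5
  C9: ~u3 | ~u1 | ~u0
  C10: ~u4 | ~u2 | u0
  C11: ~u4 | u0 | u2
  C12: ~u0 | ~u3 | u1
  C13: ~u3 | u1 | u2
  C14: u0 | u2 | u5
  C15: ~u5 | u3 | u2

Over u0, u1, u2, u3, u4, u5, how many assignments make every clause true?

There are 2^6 = 64 truth assignments over (u0, u1, u2, u3, u4, u5).
Split on u3. With u3 = 1, the clauses containing u3 are satisfied and ~u3 drops from the rest; 2 of the 2^5 = 32 assignments to the other variables satisfy what remains.
With u3 = 0, by the same count on the reduced clause set, 5 assignments work.
(One model: u0=F, u1=F, u2=T, u3=F, u4=F, u5=F.)
Total: 2 + 5 = 7.

7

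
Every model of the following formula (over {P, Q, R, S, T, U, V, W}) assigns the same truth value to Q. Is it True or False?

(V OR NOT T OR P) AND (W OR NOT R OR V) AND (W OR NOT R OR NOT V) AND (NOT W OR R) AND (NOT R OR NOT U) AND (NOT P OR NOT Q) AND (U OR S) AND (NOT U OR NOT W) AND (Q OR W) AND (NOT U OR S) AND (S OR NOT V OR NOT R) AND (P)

Suppose Q = true.
Unit clause (NOT P) forces P = false.
That conflicts with the unit clause (P).
So every satisfying assignment has Q = False.

False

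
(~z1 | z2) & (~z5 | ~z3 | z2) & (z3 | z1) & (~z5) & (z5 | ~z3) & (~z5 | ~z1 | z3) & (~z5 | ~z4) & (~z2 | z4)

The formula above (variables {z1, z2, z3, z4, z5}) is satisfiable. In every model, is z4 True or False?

True

Suppose z4 = 0.
(~z5) alone gives z5 = 0.
(~z3) alone gives z3 = 0.
(z1) alone gives z1 = 1.
(z2) alone gives z2 = 1.
But (~z2) is also a unit clause — contradiction.
So every satisfying assignment has z4 = True.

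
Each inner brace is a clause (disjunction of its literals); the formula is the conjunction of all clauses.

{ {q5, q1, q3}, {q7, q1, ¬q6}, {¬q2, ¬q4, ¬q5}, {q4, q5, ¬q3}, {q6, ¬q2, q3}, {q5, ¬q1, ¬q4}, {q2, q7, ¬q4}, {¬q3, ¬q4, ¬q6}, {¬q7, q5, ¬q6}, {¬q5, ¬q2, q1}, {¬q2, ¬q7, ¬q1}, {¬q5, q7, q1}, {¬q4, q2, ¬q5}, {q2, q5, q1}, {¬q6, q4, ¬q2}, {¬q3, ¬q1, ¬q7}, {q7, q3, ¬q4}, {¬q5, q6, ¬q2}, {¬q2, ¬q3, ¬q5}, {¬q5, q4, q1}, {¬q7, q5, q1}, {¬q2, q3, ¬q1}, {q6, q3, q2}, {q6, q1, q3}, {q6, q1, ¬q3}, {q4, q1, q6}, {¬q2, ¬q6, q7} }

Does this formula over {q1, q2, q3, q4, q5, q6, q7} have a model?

Suppose q5 = True.
Suppose q2 = False.
From the singleton clause (¬q4), q4 = False.
From the singleton clause (q1), q1 = True.
Suppose q3 = True.
From the singleton clause (¬q7), q7 = False.
All clauses hold; q6 can take either value.
A satisfying assignment: q1=True; q2=False; q3=True; q4=False; q5=True; q6=True; q7=False.

Satisfiable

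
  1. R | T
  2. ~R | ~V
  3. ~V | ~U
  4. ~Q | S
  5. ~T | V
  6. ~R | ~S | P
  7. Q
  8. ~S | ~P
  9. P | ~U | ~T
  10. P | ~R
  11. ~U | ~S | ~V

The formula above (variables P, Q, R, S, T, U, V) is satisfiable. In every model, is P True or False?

Suppose P = 1.
(Q) alone gives Q = 1.
(S) alone gives S = 1.
That conflicts with the unit clause (~S).
So every satisfying assignment has P = False.

False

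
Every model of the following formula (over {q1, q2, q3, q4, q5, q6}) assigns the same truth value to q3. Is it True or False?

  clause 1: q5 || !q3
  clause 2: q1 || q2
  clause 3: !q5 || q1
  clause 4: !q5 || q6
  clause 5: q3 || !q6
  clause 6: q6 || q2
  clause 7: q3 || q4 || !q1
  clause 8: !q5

Suppose q3 = true.
From the singleton clause (q5), q5 = true.
But (!q5) is also a unit clause — contradiction.
So every satisfying assignment has q3 = False.

False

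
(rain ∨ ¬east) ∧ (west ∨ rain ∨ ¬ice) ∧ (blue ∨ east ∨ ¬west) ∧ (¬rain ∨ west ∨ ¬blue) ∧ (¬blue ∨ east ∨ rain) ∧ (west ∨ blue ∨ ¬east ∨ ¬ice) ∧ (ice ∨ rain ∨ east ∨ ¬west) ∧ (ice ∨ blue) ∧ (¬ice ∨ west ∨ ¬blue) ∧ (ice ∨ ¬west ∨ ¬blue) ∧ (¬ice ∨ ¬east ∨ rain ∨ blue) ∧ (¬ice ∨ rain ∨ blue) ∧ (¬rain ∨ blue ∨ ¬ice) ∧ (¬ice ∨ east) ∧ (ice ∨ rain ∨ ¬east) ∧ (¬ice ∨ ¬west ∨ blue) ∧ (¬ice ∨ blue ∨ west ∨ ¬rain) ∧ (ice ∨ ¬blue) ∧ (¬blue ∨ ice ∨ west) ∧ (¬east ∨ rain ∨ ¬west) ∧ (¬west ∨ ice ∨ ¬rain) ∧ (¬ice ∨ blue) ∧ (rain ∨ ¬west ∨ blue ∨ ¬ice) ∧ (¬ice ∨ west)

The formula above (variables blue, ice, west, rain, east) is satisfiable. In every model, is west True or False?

Suppose west = False.
Unit clause (¬ice) forces ice = False.
Unit clause (blue) forces blue = True.
But (¬blue) is also a unit clause — contradiction.
So every satisfying assignment has west = True.

True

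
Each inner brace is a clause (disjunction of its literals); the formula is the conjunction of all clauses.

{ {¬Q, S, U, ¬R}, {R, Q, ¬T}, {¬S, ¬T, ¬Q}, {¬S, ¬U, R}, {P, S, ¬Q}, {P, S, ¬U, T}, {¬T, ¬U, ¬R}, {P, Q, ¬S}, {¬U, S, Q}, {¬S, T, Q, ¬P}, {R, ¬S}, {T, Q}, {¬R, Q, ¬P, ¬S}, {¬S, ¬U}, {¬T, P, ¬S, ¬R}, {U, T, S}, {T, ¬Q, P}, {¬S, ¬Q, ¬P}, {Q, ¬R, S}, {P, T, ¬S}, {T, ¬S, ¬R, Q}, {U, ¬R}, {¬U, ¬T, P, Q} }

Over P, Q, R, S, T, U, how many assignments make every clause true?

There are 2^6 = 64 truth assignments over (P, Q, R, S, T, U).
Split on S. With S = True, the clauses containing S are satisfied and ¬S drops from the rest; 0 of the 2^5 = 32 assignments to the other variables satisfy what remains.
With S = False, by the same count on the reduced clause set, 4 assignments work.
(One model: P=T, Q=T, R=F, S=F, T=F, U=T.)
Total: 0 + 4 = 4.

4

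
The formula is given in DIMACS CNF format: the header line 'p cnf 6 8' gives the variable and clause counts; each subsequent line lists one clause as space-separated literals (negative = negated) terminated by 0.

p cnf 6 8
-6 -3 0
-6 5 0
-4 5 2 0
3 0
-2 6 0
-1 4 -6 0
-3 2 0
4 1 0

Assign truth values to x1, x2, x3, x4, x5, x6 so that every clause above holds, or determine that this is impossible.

UNSATISFIABLE

From the singleton clause (x3), x3 = True.
From the singleton clause (¬x6), x6 = False.
From the singleton clause (¬x2), x2 = False.
That conflicts with the unit clause (x2).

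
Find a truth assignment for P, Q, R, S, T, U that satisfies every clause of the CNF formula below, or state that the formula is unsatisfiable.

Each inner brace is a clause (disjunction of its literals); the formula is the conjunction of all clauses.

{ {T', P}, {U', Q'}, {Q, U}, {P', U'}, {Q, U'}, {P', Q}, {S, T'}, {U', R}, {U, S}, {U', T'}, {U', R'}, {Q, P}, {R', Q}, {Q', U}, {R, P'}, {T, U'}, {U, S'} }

Case T = 0:
The clause (U') is unit, so U = 0.
The clause (Q) is unit, so Q = 1.
Now (Q') is unsatisfied and unit — conflict.
That branch fails; take T = 1 instead.
The clause (P) is unit, so P = 1.
The clause (U') is unit, so U = 0.
The clause (Q) is unit, so Q = 1.
Now (Q') is unsatisfied and unit — conflict.
Neither T = 1 nor T = 0 works.

UNSATISFIABLE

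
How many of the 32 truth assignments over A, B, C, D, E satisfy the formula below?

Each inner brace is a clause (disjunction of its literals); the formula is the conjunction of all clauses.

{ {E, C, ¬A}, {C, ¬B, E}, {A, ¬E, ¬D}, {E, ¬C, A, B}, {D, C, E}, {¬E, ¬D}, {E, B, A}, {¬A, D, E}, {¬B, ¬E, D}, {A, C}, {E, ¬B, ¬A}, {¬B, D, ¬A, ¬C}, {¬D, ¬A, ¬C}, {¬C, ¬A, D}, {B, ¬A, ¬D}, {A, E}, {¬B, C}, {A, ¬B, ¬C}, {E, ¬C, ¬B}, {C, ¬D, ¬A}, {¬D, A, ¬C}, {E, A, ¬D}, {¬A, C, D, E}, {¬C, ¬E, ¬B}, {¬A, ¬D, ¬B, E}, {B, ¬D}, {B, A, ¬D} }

There are 2^5 = 32 truth assignments over (A, B, C, D, E).
Split on C. With C = True, the clauses containing C are satisfied and ¬C drops from the rest; 1 of the 2^4 = 16 assignments to the other variables satisfy what remains.
With C = False, by the same count on the reduced clause set, 1 assignment works.
(One model: A=F, B=F, C=T, D=F, E=T.)
Total: 1 + 1 = 2.

2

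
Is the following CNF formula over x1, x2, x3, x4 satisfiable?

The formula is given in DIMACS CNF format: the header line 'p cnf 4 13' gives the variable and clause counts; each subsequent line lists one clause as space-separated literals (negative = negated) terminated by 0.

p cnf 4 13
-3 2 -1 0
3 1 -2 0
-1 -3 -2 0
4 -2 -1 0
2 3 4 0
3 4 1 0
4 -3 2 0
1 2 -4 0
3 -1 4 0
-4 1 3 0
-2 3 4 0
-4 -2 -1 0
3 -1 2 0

Yes, satisfiable

Case x3 = True:
Case x2 = True:
The clause (¬x1) is unit, so x1 = False.
Every clause is now satisfied; x4 is unconstrained.
A satisfying assignment: x1: False, x2: True, x3: True, x4: False.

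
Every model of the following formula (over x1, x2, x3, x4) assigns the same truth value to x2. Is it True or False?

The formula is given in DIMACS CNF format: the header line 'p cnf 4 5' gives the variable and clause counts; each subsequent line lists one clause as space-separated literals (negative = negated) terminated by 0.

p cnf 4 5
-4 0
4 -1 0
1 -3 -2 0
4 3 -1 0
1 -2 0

Suppose x2 = True.
The clause (¬x4) is unit, so x4 = False.
The clause (¬x1) is unit, so x1 = False.
Now (x1) is unsatisfied and unit — conflict.
So every satisfying assignment has x2 = False.

False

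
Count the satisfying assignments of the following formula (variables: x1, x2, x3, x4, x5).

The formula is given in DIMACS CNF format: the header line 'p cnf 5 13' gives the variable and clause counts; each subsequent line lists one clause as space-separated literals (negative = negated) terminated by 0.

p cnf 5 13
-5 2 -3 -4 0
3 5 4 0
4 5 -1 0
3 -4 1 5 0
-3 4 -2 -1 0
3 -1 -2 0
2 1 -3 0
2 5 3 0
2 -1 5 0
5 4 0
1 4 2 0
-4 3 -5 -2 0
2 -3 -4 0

There are 2^5 = 32 truth assignments over (x1, x2, x3, x4, x5).
Split on x5. With x5 = True, the clauses containing x5 are satisfied and ¬x5 drops from the rest; 8 of the 2^4 = 16 assignments to the other variables satisfy what remains.
With x5 = False, by the same count on the reduced clause set, 2 assignments work.
(One model: x1=F, x2=F, x3=F, x4=T, x5=T.)
Total: 8 + 2 = 10.

10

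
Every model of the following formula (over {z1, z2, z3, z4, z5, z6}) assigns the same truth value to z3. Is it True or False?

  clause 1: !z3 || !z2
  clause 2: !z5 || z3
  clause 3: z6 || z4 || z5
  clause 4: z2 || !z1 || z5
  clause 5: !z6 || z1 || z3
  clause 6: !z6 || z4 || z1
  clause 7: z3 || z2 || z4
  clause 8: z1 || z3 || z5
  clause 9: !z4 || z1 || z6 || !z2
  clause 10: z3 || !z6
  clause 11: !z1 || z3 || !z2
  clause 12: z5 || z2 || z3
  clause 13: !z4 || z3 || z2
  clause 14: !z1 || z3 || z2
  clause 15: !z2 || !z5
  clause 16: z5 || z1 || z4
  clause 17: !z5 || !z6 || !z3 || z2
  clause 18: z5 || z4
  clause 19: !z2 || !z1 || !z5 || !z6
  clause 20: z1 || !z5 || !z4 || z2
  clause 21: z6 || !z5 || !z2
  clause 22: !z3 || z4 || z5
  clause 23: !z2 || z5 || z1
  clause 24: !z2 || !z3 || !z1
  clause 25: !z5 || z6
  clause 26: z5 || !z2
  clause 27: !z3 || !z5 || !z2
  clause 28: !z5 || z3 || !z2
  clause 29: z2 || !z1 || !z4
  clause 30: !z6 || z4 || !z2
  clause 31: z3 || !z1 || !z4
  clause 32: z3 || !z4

True

Suppose z3 = false.
The clause (!z5) is unit, so z5 = false.
The clause (z1) is unit, so z1 = true.
The clause (z2) is unit, so z2 = true.
That conflicts with the unit clause (!z2).
So every satisfying assignment has z3 = True.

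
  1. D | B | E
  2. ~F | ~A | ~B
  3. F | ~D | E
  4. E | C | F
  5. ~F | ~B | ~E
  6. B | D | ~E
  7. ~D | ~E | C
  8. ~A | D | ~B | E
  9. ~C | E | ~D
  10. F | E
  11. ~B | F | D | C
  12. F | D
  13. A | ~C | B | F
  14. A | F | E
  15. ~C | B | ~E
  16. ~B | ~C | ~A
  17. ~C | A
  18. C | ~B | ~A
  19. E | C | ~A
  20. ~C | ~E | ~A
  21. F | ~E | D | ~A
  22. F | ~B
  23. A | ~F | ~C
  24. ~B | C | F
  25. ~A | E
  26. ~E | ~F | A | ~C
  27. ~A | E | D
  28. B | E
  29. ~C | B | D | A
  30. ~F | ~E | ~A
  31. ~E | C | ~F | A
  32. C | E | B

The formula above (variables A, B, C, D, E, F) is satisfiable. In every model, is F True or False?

True

Suppose F = 0.
(E) alone gives E = 1.
(D) alone gives D = 1.
(C) alone gives C = 1.
(B) alone gives B = 1.
Now (~B) is unsatisfied and unit — conflict.
So every satisfying assignment has F = True.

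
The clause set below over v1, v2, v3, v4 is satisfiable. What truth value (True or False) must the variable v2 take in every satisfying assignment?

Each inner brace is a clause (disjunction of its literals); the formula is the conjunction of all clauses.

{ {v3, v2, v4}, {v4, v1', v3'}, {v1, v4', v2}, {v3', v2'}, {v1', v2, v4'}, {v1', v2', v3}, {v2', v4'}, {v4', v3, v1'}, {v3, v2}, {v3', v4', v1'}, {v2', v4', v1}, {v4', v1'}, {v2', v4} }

False

Suppose v2 = 1.
The clause (v3') is unit, so v3 = 0.
The clause (v1') is unit, so v1 = 0.
The clause (v4') is unit, so v4 = 0.
But (v4) is also a unit clause — contradiction.
So every satisfying assignment has v2 = False.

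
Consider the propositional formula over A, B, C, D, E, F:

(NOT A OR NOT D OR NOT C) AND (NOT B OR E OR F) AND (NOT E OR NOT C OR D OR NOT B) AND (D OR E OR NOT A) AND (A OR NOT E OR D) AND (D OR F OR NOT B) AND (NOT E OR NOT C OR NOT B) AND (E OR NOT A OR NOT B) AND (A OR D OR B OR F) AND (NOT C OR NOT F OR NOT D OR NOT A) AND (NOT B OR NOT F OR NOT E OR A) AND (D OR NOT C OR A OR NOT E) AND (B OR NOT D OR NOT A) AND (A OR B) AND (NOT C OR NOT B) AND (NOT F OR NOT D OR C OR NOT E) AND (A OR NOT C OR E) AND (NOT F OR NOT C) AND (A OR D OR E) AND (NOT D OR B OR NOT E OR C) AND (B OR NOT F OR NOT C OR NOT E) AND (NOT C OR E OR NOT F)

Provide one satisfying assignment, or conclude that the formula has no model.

Try A = true.
Try D = false.
The clause (E) is unit, so E = true.
Try C = false.
Try F = true.
All clauses hold; B can take either value.

A: true,  B: false,  C: false,  D: false,  E: true,  F: true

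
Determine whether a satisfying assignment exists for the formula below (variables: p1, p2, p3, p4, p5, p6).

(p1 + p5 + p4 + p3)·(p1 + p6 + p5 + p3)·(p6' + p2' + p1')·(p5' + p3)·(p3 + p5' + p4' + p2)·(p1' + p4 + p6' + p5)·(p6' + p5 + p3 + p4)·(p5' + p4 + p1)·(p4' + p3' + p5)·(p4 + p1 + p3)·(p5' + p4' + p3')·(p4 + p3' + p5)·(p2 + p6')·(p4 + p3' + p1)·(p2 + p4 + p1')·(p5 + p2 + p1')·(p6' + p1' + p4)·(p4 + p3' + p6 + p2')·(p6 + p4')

Yes, satisfiable

Branch on p5: set p5 = 0.
Branch on p4: set p4 = 1.
The clause (p3') is unit, so p3 = 0.
The clause (p6) is unit, so p6 = 1.
The clause (p2) is unit, so p2 = 1.
The clause (p1') is unit, so p1 = 0.
All clauses are satisfied.
A satisfying assignment: p1: 0,  p2: 1,  p3: 0,  p4: 1,  p5: 0,  p6: 1.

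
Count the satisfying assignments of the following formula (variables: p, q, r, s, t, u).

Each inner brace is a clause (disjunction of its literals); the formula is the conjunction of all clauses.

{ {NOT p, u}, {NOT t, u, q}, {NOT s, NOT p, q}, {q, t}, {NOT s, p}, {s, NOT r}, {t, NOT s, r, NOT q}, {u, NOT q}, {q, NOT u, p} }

8

There are 2^6 = 64 truth assignments over (p, q, r, s, t, u).
Split on t. With t = true, the clauses containing t are satisfied and NOT t drops from the rest; 5 of the 2^5 = 32 assignments to the other variables satisfy what remains.
With t = false, by the same count on the reduced clause set, 3 assignments work.
Total: 5 + 3 = 8.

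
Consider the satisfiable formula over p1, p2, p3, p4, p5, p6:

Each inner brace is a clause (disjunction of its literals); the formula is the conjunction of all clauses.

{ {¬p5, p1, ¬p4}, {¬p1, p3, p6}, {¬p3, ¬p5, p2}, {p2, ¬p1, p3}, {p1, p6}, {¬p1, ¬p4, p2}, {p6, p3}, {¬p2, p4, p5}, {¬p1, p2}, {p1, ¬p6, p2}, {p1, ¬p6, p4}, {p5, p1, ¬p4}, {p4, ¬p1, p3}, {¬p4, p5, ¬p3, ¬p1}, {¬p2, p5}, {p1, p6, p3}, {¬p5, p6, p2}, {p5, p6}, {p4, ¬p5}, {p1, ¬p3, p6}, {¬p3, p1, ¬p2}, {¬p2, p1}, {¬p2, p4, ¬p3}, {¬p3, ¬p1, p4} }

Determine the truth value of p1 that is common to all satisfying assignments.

Suppose p1 = False.
From the singleton clause (p6), p6 = True.
From the singleton clause (p2), p2 = True.
But (¬p2) is also a unit clause — contradiction.
So every satisfying assignment has p1 = True.

True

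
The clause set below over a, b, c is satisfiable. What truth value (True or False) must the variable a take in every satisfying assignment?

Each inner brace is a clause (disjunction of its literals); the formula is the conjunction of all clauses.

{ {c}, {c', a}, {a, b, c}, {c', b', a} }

True

Suppose a = 0.
Unit clause (c) forces c = 1.
Now (c') is unsatisfied and unit — conflict.
So every satisfying assignment has a = True.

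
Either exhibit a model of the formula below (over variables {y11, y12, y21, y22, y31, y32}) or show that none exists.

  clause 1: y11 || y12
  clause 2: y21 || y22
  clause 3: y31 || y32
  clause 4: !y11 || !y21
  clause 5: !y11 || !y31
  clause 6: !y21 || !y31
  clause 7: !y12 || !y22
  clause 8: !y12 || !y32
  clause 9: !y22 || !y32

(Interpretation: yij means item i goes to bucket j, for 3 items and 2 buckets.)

UNSATISFIABLE

Branch on y11: set y11 = true.
(!y21) alone gives y21 = false.
(y22) alone gives y22 = true.
(!y31) alone gives y31 = false.
(y32) alone gives y32 = true.
Now (!y32) is unsatisfied and unit — conflict.
Backtrack on y11: now try y11 = false.
(y12) alone gives y12 = true.
(!y22) alone gives y22 = false.
(y21) alone gives y21 = true.
(!y31) alone gives y31 = false.
(y32) alone gives y32 = true.
Now (!y32) is unsatisfied and unit — conflict.
Both values of y11 lead to a conflict.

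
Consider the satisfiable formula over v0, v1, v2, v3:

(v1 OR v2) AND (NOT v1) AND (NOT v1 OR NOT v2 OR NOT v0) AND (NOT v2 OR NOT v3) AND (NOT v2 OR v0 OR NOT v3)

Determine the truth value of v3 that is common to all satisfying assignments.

Suppose v3 = true.
(NOT v1) alone gives v1 = false.
(v2) alone gives v2 = true.
That conflicts with the unit clause (NOT v2).
So every satisfying assignment has v3 = False.

False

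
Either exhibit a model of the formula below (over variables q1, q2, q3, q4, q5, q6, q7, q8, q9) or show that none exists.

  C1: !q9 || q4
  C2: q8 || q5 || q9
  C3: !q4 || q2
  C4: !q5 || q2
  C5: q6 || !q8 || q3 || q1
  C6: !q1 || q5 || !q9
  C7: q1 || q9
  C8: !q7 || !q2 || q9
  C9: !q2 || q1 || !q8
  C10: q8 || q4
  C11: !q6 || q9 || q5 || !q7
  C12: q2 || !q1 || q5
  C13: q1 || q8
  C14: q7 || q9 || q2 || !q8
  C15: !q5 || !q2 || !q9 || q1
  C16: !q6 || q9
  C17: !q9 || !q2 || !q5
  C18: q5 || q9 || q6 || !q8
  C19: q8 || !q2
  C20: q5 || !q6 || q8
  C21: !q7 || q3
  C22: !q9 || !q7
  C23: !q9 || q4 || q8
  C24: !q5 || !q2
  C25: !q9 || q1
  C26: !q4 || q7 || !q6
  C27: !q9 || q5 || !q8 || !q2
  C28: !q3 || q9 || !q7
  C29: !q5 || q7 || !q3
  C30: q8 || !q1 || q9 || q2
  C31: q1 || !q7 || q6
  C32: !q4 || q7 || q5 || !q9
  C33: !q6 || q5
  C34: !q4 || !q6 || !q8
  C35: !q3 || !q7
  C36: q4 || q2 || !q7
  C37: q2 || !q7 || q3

Try q9 = false.
Unit clause (q1) forces q1 = true.
Unit clause (!q6) forces q6 = false.
Try q8 = true.
Unit clause (q5) forces q5 = true.
Unit clause (q2) forces q2 = true.
Now (!q2) is unsatisfied and unit — conflict.
Undo q8 and try q8 = false.
Unit clause (q5) forces q5 = true.
Unit clause (q2) forces q2 = true.
Now (!q2) is unsatisfied and unit — conflict.
Neither q8 = true nor q8 = false works.
Undo q9 and try q9 = true.
Unit clause (q4) forces q4 = true.
Unit clause (q2) forces q2 = true.
Unit clause (!q5) forces q5 = false.
Unit clause (!q1) forces q1 = false.
Now (q1) is unsatisfied and unit — conflict.
Neither q9 = true nor q9 = false works.

UNSATISFIABLE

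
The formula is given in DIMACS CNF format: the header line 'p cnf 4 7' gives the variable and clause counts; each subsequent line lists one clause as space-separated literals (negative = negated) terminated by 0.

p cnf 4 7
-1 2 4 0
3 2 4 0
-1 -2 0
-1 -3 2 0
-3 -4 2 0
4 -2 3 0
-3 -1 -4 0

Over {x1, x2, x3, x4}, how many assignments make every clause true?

6

There are 2^4 = 16 truth assignments over (x1, x2, x3, x4).
Split on x2. With x2 = True, the clauses containing x2 are satisfied and ¬x2 drops from the rest; 3 of the 2^3 = 8 assignments to the other variables satisfy what remains.
With x2 = False, by the same count on the reduced clause set, 3 assignments work.
Total: 3 + 3 = 6.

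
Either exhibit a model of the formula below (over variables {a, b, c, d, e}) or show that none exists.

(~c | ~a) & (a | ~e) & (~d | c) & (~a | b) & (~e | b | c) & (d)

a ↦ 0, b ↦ 1, c ↦ 1, d ↦ 1, e ↦ 0

From the singleton clause (d), d = 1.
From the singleton clause (c), c = 1.
From the singleton clause (~a), a = 0.
From the singleton clause (~e), e = 0.
All clauses hold; b can take either value.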